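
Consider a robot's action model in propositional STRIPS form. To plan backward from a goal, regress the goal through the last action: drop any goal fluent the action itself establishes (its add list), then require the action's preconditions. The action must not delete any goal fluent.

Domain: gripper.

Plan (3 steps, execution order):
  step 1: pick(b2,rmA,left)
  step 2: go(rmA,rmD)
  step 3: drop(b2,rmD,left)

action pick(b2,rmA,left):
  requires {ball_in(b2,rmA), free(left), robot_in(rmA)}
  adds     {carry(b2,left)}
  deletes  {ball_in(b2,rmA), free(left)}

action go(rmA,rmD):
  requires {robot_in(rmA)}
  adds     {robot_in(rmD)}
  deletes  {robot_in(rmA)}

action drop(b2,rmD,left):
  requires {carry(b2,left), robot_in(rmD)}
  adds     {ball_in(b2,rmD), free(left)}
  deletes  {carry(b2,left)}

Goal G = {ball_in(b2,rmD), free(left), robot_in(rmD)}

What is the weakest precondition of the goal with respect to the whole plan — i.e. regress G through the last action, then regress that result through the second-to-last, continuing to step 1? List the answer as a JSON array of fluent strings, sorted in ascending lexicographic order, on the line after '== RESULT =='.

Regress step by step:
  through step 3 (drop(b2,rmD,left)): drop {ball_in(b2,rmD), free(left)}, keep {robot_in(rmD)}, require {carry(b2,left), robot_in(rmD)}
    → {carry(b2,left), robot_in(rmD)}
  through step 2 (go(rmA,rmD)): drop {robot_in(rmD)}, keep {carry(b2,left)}, require {robot_in(rmA)}
    → {carry(b2,left), robot_in(rmA)}
  through step 1 (pick(b2,rmA,left)): drop {carry(b2,left)}, keep {robot_in(rmA)}, require {ball_in(b2,rmA), free(left), robot_in(rmA)}
    → {ball_in(b2,rmA), free(left), robot_in(rmA)}

== RESULT ==
["ball_in(b2,rmA)", "free(left)", "robot_in(rmA)"]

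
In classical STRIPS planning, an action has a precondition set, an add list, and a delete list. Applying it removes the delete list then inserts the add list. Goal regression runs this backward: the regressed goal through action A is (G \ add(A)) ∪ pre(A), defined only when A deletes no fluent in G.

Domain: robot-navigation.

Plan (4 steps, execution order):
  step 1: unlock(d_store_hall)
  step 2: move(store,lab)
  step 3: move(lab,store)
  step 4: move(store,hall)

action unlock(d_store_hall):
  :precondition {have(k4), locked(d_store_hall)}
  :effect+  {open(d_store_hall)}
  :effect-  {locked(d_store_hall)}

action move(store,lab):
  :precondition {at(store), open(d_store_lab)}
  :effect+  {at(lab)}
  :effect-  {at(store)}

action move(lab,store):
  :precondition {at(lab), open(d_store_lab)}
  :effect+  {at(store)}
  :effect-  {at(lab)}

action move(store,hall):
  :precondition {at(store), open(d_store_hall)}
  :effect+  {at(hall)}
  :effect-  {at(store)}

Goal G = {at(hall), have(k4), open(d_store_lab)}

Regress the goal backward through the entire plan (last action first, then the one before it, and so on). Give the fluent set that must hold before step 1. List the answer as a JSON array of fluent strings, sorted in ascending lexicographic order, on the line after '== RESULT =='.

Regress step by step:
  through step 4 (move(store,hall)): drop {at(hall)}, keep {have(k4), open(d_store_lab)}, require {at(store), open(d_store_hall)}
    → {at(store), have(k4), open(d_store_hall), open(d_store_lab)}
  through step 3 (move(lab,store)): drop {at(store)}, keep {have(k4), open(d_store_hall), open(d_store_lab)}, require {at(lab), open(d_store_lab)}
    → {at(lab), have(k4), open(d_store_hall), open(d_store_lab)}
  through step 2 (move(store,lab)): drop {at(lab)}, keep {have(k4), open(d_store_hall), open(d_store_lab)}, require {at(store), open(d_store_lab)}
    → {at(store), have(k4), open(d_store_hall), open(d_store_lab)}
  through step 1 (unlock(d_store_hall)): drop {open(d_store_hall)}, keep {at(store), have(k4), open(d_store_lab)}, require {have(k4), locked(d_store_hall)}
    → {at(store), have(k4), locked(d_store_hall), open(d_store_lab)}

== RESULT ==
["at(store)", "have(k4)", "locked(d_store_hall)", "open(d_store_lab)"]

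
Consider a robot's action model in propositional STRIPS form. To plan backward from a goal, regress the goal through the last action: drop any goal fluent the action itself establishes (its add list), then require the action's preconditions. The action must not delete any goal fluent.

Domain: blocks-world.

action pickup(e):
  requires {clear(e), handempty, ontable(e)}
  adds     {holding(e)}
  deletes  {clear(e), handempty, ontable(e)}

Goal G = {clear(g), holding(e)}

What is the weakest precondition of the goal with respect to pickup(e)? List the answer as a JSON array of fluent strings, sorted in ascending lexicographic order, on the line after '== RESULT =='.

Compute (G \ add) ∪ pre:
  G ∩ del = {}  (empty — regression defined)
  G \ add = {clear(g), holding(e)} \ {holding(e)} = {clear(g)}
  ∪ pre   = {clear(g)} ∪ {clear(e), handempty, ontable(e)}
          = {clear(e), clear(g), handempty, ontable(e)}

== RESULT ==
["clear(e)", "clear(g)", "handempty", "ontable(e)"]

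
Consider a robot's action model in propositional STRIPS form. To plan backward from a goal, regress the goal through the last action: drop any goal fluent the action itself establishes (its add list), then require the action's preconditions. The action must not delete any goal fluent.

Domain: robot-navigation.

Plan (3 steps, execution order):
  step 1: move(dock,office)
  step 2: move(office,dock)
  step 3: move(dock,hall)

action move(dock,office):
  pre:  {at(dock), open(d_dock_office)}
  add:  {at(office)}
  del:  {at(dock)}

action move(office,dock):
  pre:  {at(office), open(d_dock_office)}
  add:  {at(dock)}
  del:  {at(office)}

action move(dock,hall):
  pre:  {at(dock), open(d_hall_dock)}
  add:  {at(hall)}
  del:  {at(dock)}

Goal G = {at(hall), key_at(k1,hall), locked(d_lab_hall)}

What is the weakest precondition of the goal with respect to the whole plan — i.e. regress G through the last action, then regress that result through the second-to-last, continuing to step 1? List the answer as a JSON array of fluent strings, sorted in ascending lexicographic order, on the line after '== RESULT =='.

Work backward from the goal:
  through step 3 (move(dock,hall)): drop {at(hall)}, keep {key_at(k1,hall), locked(d_lab_hall)}, require {at(dock), open(d_hall_dock)}
    → {at(dock), key_at(k1,hall), locked(d_lab_hall), open(d_hall_dock)}
  through step 2 (move(office,dock)): drop {at(dock)}, keep {key_at(k1,hall), locked(d_lab_hall), open(d_hall_dock)}, require {at(office), open(d_dock_office)}
    → {at(office), key_at(k1,hall), locked(d_lab_hall), open(d_dock_office), open(d_hall_dock)}
  through step 1 (move(dock,office)): drop {at(office)}, keep {key_at(k1,hall), locked(d_lab_hall), open(d_dock_office), open(d_hall_dock)}, require {at(dock), open(d_dock_office)}
    → {at(dock), key_at(k1,hall), locked(d_lab_hall), open(d_dock_office), open(d_hall_dock)}

== RESULT ==
["at(dock)", "key_at(k1,hall)", "locked(d_lab_hall)", "open(d_dock_office)", "open(d_hall_dock)"]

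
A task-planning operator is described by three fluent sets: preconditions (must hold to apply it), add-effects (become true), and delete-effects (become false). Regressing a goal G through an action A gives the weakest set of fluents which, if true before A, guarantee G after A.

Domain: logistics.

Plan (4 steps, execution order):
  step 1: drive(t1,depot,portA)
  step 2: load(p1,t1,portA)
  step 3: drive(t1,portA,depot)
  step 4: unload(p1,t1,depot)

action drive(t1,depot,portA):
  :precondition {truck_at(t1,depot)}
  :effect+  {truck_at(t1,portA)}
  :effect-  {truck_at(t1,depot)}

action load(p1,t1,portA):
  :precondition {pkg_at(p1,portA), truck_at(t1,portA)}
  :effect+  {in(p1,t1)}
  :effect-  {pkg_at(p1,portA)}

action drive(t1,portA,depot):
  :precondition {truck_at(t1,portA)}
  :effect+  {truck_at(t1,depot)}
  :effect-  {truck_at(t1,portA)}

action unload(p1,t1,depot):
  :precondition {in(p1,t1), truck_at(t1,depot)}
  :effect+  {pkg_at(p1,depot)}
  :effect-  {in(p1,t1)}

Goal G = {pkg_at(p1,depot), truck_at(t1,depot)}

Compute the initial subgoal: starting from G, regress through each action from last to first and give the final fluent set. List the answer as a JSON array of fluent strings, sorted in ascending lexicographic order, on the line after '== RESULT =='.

Work backward from the goal:
  through step 4 (unload(p1,t1,depot)): drop {pkg_at(p1,depot)}, keep {truck_at(t1,depot)}, require {in(p1,t1), truck_at(t1,depot)}
    → {in(p1,t1), truck_at(t1,depot)}
  through step 3 (drive(t1,portA,depot)): drop {truck_at(t1,depot)}, keep {in(p1,t1)}, require {truck_at(t1,portA)}
    → {in(p1,t1), truck_at(t1,portA)}
  through step 2 (load(p1,t1,portA)): drop {in(p1,t1)}, keep {truck_at(t1,portA)}, require {pkg_at(p1,portA), truck_at(t1,portA)}
    → {pkg_at(p1,portA), truck_at(t1,portA)}
  through step 1 (drive(t1,depot,portA)): drop {truck_at(t1,portA)}, keep {pkg_at(p1,portA)}, require {truck_at(t1,depot)}
    → {pkg_at(p1,portA), truck_at(t1,depot)}

== RESULT ==
["pkg_at(p1,portA)", "truck_at(t1,depot)"]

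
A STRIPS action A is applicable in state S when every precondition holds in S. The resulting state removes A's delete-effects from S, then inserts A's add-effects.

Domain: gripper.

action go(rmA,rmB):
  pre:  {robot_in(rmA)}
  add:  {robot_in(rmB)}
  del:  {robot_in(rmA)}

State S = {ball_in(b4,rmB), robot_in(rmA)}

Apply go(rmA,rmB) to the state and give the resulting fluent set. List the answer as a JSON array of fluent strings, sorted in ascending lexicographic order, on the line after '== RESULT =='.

Compute (S \ del) ∪ add:
  pre ⊆ S: {robot_in(rmA)} ⊆ S  — applicable
  S \ del = {ball_in(b4,rmB)}
  ∪ add   = {ball_in(b4,rmB), robot_in(rmB)}

== RESULT ==
["ball_in(b4,rmB)", "robot_in(rmB)"]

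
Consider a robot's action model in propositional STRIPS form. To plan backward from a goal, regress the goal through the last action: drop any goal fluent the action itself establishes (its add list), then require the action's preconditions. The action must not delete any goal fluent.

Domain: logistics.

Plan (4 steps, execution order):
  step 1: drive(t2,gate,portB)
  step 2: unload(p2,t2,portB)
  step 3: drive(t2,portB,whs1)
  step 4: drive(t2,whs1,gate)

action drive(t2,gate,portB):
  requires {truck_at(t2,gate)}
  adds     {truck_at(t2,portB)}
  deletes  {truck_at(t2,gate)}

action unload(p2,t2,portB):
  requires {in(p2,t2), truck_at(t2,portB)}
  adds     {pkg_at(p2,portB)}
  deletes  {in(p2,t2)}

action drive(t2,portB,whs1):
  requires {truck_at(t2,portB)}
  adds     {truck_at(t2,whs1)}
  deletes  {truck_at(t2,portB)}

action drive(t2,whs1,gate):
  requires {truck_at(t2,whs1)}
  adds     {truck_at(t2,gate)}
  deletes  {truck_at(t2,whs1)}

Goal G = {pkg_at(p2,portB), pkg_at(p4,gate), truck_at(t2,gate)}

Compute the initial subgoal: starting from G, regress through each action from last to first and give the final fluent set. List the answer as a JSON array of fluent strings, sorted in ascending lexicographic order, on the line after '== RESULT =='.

Work backward from the goal:
  through step 4 (drive(t2,whs1,gate)): drop {truck_at(t2,gate)}, keep {pkg_at(p2,portB), pkg_at(p4,gate)}, require {truck_at(t2,whs1)}
    → {pkg_at(p2,portB), pkg_at(p4,gate), truck_at(t2,whs1)}
  through step 3 (drive(t2,portB,whs1)): drop {truck_at(t2,whs1)}, keep {pkg_at(p2,portB), pkg_at(p4,gate)}, require {truck_at(t2,portB)}
    → {pkg_at(p2,portB), pkg_at(p4,gate), truck_at(t2,portB)}
  through step 2 (unload(p2,t2,portB)): drop {pkg_at(p2,portB)}, keep {pkg_at(p4,gate), truck_at(t2,portB)}, require {in(p2,t2), truck_at(t2,portB)}
    → {in(p2,t2), pkg_at(p4,gate), truck_at(t2,portB)}
  through step 1 (drive(t2,gate,portB)): drop {truck_at(t2,portB)}, keep {in(p2,t2), pkg_at(p4,gate)}, require {truck_at(t2,gate)}
    → {in(p2,t2), pkg_at(p4,gate), truck_at(t2,gate)}

== RESULT ==
["in(p2,t2)", "pkg_at(p4,gate)", "truck_at(t2,gate)"]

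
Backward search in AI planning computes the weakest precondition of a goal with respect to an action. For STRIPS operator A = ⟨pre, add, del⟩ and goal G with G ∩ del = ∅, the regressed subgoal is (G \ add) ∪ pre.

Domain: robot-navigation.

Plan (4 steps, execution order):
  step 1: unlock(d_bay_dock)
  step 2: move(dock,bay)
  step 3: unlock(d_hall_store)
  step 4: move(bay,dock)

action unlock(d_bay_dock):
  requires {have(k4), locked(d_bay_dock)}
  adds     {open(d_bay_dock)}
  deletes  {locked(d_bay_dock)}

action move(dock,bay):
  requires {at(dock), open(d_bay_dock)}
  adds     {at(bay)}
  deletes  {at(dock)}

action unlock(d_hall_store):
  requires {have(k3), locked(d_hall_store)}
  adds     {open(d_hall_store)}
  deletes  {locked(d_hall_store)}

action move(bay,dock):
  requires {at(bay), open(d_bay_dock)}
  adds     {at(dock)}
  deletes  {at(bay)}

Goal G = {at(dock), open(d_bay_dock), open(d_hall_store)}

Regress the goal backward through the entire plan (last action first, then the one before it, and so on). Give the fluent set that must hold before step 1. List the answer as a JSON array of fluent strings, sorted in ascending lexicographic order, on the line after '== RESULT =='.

Work backward from the goal:
  through step 4 (move(bay,dock)): drop {at(dock)}, keep {open(d_bay_dock), open(d_hall_store)}, require {at(bay), open(d_bay_dock)}
    → {at(bay), open(d_bay_dock), open(d_hall_store)}
  through step 3 (unlock(d_hall_store)): drop {open(d_hall_store)}, keep {at(bay), open(d_bay_dock)}, require {have(k3), locked(d_hall_store)}
    → {at(bay), have(k3), locked(d_hall_store), open(d_bay_dock)}
  through step 2 (move(dock,bay)): drop {at(bay)}, keep {have(k3), locked(d_hall_store), open(d_bay_dock)}, require {at(dock), open(d_bay_dock)}
    → {at(dock), have(k3), locked(d_hall_store), open(d_bay_dock)}
  through step 1 (unlock(d_bay_dock)): drop {open(d_bay_dock)}, keep {at(dock), have(k3), locked(d_hall_store)}, require {have(k4), locked(d_bay_dock)}
    → {at(dock), have(k3), have(k4), locked(d_bay_dock), locked(d_hall_store)}

== RESULT ==
["at(dock)", "have(k3)", "have(k4)", "locked(d_bay_dock)", "locked(d_hall_store)"]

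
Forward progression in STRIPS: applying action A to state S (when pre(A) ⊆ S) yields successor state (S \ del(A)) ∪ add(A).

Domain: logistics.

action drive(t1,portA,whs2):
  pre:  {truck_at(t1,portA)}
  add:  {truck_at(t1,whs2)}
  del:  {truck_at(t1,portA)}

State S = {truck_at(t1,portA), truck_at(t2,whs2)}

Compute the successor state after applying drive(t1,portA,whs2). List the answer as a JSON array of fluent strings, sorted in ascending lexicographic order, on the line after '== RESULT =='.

Progress:
  pre ⊆ S: {truck_at(t1,portA)} ⊆ S  — applicable
  S \ del = {truck_at(t2,whs2)}
  ∪ add   = {truck_at(t1,whs2), truck_at(t2,whs2)}

== RESULT ==
["truck_at(t1,whs2)", "truck_at(t2,whs2)"]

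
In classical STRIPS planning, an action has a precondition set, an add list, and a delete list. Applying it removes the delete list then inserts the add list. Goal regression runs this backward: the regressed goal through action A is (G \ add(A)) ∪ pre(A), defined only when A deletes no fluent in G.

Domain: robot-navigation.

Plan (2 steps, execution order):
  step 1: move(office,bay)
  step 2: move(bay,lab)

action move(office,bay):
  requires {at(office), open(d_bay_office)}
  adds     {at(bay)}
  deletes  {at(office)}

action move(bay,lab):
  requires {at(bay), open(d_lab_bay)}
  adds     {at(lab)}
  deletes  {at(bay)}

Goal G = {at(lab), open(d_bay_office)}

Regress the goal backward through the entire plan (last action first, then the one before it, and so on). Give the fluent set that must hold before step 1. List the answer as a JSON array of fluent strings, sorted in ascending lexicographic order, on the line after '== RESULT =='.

Work backward from the goal:
  through step 2 (move(bay,lab)): drop {at(lab)}, keep {open(d_bay_office)}, require {at(bay), open(d_lab_bay)}
    → {at(bay), open(d_bay_office), open(d_lab_bay)}
  through step 1 (move(office,bay)): drop {at(bay)}, keep {open(d_bay_office), open(d_lab_bay)}, require {at(office), open(d_bay_office)}
    → {at(office), open(d_bay_office), open(d_lab_bay)}

== RESULT ==
["at(office)", "open(d_bay_office)", "open(d_lab_bay)"]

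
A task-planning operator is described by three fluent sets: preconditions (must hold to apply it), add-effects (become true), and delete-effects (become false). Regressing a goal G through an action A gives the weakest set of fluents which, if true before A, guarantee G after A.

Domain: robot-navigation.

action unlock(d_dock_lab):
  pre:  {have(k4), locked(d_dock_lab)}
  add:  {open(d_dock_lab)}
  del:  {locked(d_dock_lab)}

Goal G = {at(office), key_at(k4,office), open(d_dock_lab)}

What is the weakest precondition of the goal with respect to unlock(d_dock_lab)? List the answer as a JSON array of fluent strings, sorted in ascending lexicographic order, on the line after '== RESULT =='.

Regress:
  G ∩ del = {}  (empty — regression defined)
  G \ add = {at(office), key_at(k4,office), open(d_dock_lab)} \ {open(d_dock_lab)} = {at(office), key_at(k4,office)}
  ∪ pre   = {at(office), key_at(k4,office)} ∪ {have(k4), locked(d_dock_lab)}
          = {at(office), have(k4), key_at(k4,office), locked(d_dock_lab)}

== RESULT ==
["at(office)", "have(k4)", "key_at(k4,office)", "locked(d_dock_lab)"]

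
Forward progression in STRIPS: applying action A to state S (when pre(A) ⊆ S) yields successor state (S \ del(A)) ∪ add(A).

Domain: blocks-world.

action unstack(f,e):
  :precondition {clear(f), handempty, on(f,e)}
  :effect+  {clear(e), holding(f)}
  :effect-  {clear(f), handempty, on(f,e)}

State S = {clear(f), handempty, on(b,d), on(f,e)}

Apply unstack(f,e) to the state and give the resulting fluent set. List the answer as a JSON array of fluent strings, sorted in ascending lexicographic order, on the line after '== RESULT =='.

Progress:
  pre ⊆ S: {clear(f), handempty, on(f,e)} ⊆ S  — applicable
  S \ del = {on(b,d)}
  ∪ add   = {clear(e), holding(f), on(b,d)}

== RESULT ==
["clear(e)", "holding(f)", "on(b,d)"]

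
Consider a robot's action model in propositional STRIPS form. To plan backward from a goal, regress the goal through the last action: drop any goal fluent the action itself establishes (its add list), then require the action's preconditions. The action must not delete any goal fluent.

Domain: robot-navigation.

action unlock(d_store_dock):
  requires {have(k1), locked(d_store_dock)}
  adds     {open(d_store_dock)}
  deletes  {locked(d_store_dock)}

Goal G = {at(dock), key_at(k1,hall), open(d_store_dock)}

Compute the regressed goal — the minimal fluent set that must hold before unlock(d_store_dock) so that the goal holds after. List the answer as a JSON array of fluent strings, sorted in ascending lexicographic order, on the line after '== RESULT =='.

Regress:
  G ∩ del = {}  (empty — regression defined)
  G \ add = {at(dock), key_at(k1,hall), open(d_store_dock)} \ {open(d_store_dock)} = {at(dock), key_at(k1,hall)}
  ∪ pre   = {at(dock), key_at(k1,hall)} ∪ {have(k1), locked(d_store_dock)}
          = {at(dock), have(k1), key_at(k1,hall), locked(d_store_dock)}

== RESULT ==
["at(dock)", "have(k1)", "key_at(k1,hall)", "locked(d_store_dock)"]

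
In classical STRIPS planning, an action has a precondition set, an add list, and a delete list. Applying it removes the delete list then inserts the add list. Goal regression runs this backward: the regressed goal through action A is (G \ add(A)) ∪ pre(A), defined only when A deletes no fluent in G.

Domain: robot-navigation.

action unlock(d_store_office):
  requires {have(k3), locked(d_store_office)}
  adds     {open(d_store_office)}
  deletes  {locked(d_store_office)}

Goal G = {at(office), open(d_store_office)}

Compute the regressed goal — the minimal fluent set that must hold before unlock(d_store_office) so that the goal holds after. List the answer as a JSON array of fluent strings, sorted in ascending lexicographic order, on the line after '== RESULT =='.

Compute (G \ add) ∪ pre:
  G ∩ del = {}  (empty — regression defined)
  G \ add = {at(office), open(d_store_office)} \ {open(d_store_office)} = {at(office)}
  ∪ pre   = {at(office)} ∪ {have(k3), locked(d_store_office)}
          = {at(office), have(k3), locked(d_store_office)}

== RESULT ==
["at(office)", "have(k3)", "locked(d_store_office)"]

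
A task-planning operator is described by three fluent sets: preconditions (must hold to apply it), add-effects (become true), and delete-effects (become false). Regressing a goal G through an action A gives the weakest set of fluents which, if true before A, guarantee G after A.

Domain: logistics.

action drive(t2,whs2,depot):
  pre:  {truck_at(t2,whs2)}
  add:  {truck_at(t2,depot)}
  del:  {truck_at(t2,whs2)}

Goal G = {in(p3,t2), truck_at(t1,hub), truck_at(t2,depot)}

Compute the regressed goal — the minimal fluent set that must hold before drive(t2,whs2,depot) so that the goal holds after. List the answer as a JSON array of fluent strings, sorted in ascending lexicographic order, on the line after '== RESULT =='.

Regress:
  G ∩ del = {}  (empty — regression defined)
  G \ add = {in(p3,t2), truck_at(t1,hub), truck_at(t2,depot)} \ {truck_at(t2,depot)} = {in(p3,t2), truck_at(t1,hub)}
  ∪ pre   = {in(p3,t2), truck_at(t1,hub)} ∪ {truck_at(t2,whs2)}
          = {in(p3,t2), truck_at(t1,hub), truck_at(t2,whs2)}

== RESULT ==
["in(p3,t2)", "truck_at(t1,hub)", "truck_at(t2,whs2)"]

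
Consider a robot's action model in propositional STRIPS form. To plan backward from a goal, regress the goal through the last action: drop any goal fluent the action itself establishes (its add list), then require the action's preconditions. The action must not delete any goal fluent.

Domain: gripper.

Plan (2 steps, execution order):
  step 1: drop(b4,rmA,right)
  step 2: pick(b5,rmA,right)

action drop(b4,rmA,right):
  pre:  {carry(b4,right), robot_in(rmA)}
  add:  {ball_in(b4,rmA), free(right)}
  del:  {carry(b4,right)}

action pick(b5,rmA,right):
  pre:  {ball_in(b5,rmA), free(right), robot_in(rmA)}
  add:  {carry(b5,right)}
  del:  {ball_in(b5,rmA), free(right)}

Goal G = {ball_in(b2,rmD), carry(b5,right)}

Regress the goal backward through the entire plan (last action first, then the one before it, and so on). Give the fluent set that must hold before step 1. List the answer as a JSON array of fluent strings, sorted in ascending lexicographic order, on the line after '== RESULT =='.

Work backward from the goal:
  through step 2 (pick(b5,rmA,right)): drop {carry(b5,right)}, keep {ball_in(b2,rmD)}, require {ball_in(b5,rmA), free(right), robot_in(rmA)}
    → {ball_in(b2,rmD), ball_in(b5,rmA), free(right), robot_in(rmA)}
  through step 1 (drop(b4,rmA,right)): drop {free(right)}, keep {ball_in(b2,rmD), ball_in(b5,rmA), robot_in(rmA)}, require {carry(b4,right), robot_in(rmA)}
    → {ball_in(b2,rmD), ball_in(b5,rmA), carry(b4,right), robot_in(rmA)}

== RESULT ==
["ball_in(b2,rmD)", "ball_in(b5,rmA)", "carry(b4,right)", "robot_in(rmA)"]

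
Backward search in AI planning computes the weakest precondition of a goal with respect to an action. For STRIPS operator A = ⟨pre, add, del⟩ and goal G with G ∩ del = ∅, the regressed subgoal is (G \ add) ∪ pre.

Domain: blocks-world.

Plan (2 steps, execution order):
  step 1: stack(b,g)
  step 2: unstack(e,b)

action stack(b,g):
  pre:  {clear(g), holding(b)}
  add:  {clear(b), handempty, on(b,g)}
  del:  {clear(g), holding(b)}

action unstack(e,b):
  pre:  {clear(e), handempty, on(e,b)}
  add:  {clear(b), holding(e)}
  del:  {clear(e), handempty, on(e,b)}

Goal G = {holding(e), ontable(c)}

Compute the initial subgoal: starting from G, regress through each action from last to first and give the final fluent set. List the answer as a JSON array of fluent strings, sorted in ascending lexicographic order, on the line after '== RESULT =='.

Work backward from the goal:
  through step 2 (unstack(e,b)): drop {holding(e)}, keep {ontable(c)}, require {clear(e), handempty, on(e,b)}
    → {clear(e), handempty, on(e,b), ontable(c)}
  through step 1 (stack(b,g)): drop {handempty}, keep {clear(e), on(e,b), ontable(c)}, require {clear(g), holding(b)}
    → {clear(e), clear(g), holding(b), on(e,b), ontable(c)}

== RESULT ==
["clear(e)", "clear(g)", "holding(b)", "on(e,b)", "ontable(c)"]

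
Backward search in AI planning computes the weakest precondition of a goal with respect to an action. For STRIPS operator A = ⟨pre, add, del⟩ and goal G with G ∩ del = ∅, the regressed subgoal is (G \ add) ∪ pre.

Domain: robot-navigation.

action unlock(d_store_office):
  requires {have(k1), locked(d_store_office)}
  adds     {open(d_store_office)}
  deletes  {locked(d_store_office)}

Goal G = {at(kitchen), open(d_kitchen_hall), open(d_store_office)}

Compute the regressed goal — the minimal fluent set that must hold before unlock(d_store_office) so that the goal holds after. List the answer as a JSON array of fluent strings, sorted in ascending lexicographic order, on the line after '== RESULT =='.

Regress:
  G ∩ del = {}  (empty — regression defined)
  G \ add = {at(kitchen), open(d_kitchen_hall), open(d_store_office)} \ {open(d_store_office)} = {at(kitchen), open(d_kitchen_hall)}
  ∪ pre   = {at(kitchen), open(d_kitchen_hall)} ∪ {have(k1), locked(d_store_office)}
          = {at(kitchen), have(k1), locked(d_store_office), open(d_kitchen_hall)}

== RESULT ==
["at(kitchen)", "have(k1)", "locked(d_store_office)", "open(d_kitchen_hall)"]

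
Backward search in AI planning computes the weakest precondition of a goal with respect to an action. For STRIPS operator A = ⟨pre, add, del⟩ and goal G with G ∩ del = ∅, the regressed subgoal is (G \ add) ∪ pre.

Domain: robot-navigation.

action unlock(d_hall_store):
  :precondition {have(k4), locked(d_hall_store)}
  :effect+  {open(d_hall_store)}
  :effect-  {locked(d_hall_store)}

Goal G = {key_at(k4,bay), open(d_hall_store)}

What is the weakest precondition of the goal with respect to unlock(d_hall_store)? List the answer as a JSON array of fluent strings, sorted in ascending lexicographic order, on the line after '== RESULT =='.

Compute (G \ add) ∪ pre:
  G ∩ del = {}  (empty — regression defined)
  G \ add = {key_at(k4,bay), open(d_hall_store)} \ {open(d_hall_store)} = {key_at(k4,bay)}
  ∪ pre   = {key_at(k4,bay)} ∪ {have(k4), locked(d_hall_store)}
          = {have(k4), key_at(k4,bay), locked(d_hall_store)}

== RESULT ==
["have(k4)", "key_at(k4,bay)", "locked(d_hall_store)"]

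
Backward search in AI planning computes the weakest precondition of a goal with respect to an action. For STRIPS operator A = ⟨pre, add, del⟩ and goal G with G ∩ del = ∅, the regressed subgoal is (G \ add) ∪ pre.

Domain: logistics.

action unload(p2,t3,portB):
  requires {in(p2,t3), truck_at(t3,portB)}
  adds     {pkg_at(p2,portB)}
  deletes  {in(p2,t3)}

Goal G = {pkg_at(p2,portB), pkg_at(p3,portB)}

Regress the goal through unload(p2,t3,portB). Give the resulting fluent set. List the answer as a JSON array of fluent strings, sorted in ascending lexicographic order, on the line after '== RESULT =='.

Regress:
  G ∩ del = {}  (empty — regression defined)
  G \ add = {pkg_at(p2,portB), pkg_at(p3,portB)} \ {pkg_at(p2,portB)} = {pkg_at(p3,portB)}
  ∪ pre   = {pkg_at(p3,portB)} ∪ {in(p2,t3), truck_at(t3,portB)}
          = {in(p2,t3), pkg_at(p3,portB), truck_at(t3,portB)}

== RESULT ==
["in(p2,t3)", "pkg_at(p3,portB)", "truck_at(t3,portB)"]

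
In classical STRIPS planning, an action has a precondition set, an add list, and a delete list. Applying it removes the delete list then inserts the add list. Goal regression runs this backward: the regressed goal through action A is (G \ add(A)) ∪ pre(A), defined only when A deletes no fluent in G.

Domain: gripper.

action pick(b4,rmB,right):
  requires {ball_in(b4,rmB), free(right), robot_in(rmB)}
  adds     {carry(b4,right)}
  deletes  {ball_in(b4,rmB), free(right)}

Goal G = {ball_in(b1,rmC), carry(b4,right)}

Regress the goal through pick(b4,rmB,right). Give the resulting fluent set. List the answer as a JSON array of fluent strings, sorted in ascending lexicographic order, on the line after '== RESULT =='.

Regress:
  G ∩ del = {}  (empty — regression defined)
  G \ add = {ball_in(b1,rmC), carry(b4,right)} \ {carry(b4,right)} = {ball_in(b1,rmC)}
  ∪ pre   = {ball_in(b1,rmC)} ∪ {ball_in(b4,rmB), free(right), robot_in(rmB)}
          = {ball_in(b1,rmC), ball_in(b4,rmB), free(right), robot_in(rmB)}

== RESULT ==
["ball_in(b1,rmC)", "ball_in(b4,rmB)", "free(right)", "robot_in(rmB)"]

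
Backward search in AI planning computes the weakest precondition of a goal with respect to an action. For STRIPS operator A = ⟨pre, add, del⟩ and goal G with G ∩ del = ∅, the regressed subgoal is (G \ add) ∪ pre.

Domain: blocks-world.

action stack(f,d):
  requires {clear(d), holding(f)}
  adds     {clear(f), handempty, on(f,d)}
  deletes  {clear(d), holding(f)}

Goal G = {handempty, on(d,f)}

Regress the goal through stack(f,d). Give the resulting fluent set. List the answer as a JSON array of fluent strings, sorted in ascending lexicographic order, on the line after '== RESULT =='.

Compute (G \ add) ∪ pre:
  G ∩ del = {}  (empty — regression defined)
  G \ add = {handempty, on(d,f)} \ {clear(f), handempty, on(f,d)} = {on(d,f)}
  ∪ pre   = {on(d,f)} ∪ {clear(d), holding(f)}
          = {clear(d), holding(f), on(d,f)}

== RESULT ==
["clear(d)", "holding(f)", "on(d,f)"]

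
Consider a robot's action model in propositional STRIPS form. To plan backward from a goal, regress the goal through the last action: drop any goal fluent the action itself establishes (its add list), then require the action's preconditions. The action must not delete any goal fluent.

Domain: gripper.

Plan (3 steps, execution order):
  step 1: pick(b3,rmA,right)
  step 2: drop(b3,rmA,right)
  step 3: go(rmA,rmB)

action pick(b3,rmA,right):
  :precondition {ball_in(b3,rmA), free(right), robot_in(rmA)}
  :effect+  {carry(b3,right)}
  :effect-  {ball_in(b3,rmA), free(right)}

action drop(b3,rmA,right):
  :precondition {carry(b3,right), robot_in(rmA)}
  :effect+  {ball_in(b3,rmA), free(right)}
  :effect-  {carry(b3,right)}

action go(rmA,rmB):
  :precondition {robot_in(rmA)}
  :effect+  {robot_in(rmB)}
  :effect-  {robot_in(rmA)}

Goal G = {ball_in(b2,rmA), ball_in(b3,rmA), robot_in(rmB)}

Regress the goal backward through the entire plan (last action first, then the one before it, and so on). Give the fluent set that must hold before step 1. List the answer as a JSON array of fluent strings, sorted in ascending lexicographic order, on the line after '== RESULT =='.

Regress step by step:
  through step 3 (go(rmA,rmB)): drop {robot_in(rmB)}, keep {ball_in(b2,rmA), ball_in(b3,rmA)}, require {robot_in(rmA)}
    → {ball_in(b2,rmA), ball_in(b3,rmA), robot_in(rmA)}
  through step 2 (drop(b3,rmA,right)): drop {ball_in(b3,rmA)}, keep {ball_in(b2,rmA), robot_in(rmA)}, require {carry(b3,right), robot_in(rmA)}
    → {ball_in(b2,rmA), carry(b3,right), robot_in(rmA)}
  through step 1 (pick(b3,rmA,right)): drop {carry(b3,right)}, keep {ball_in(b2,rmA), robot_in(rmA)}, require {ball_in(b3,rmA), free(right), robot_in(rmA)}
    → {ball_in(b2,rmA), ball_in(b3,rmA), free(right), robot_in(rmA)}

== RESULT ==
["ball_in(b2,rmA)", "ball_in(b3,rmA)", "free(right)", "robot_in(rmA)"]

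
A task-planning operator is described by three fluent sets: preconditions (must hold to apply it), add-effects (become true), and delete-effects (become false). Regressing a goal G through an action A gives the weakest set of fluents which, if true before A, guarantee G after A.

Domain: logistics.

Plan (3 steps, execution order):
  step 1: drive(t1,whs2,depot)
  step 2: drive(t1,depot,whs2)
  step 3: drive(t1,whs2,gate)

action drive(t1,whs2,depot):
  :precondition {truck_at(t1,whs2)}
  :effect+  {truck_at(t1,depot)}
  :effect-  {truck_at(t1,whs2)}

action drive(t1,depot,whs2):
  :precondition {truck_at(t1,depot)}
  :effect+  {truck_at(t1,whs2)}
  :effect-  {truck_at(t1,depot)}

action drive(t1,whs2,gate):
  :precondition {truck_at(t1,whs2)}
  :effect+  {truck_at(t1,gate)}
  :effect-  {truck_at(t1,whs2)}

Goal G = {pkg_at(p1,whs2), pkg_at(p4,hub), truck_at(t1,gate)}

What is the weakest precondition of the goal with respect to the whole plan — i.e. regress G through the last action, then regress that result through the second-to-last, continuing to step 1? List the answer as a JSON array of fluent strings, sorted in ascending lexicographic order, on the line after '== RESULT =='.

Work backward from the goal:
  through step 3 (drive(t1,whs2,gate)): drop {truck_at(t1,gate)}, keep {pkg_at(p1,whs2), pkg_at(p4,hub)}, require {truck_at(t1,whs2)}
    → {pkg_at(p1,whs2), pkg_at(p4,hub), truck_at(t1,whs2)}
  through step 2 (drive(t1,depot,whs2)): drop {truck_at(t1,whs2)}, keep {pkg_at(p1,whs2), pkg_at(p4,hub)}, require {truck_at(t1,depot)}
    → {pkg_at(p1,whs2), pkg_at(p4,hub), truck_at(t1,depot)}
  through step 1 (drive(t1,whs2,depot)): drop {truck_at(t1,depot)}, keep {pkg_at(p1,whs2), pkg_at(p4,hub)}, require {truck_at(t1,whs2)}
    → {pkg_at(p1,whs2), pkg_at(p4,hub), truck_at(t1,whs2)}

== RESULT ==
["pkg_at(p1,whs2)", "pkg_at(p4,hub)", "truck_at(t1,whs2)"]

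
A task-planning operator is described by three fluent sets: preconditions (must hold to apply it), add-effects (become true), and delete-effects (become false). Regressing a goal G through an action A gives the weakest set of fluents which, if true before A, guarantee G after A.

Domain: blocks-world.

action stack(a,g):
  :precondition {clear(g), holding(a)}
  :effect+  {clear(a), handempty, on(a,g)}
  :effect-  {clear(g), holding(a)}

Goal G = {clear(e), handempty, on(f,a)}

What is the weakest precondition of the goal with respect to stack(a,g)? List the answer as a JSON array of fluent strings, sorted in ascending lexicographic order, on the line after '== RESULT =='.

Compute (G \ add) ∪ pre:
  G ∩ del = {}  (empty — regression defined)
  G \ add = {clear(e), handempty, on(f,a)} \ {clear(a), handempty, on(a,g)} = {clear(e), on(f,a)}
  ∪ pre   = {clear(e), on(f,a)} ∪ {clear(g), holding(a)}
          = {clear(e), clear(g), holding(a), on(f,a)}

== RESULT ==
["clear(e)", "clear(g)", "holding(a)", "on(f,a)"]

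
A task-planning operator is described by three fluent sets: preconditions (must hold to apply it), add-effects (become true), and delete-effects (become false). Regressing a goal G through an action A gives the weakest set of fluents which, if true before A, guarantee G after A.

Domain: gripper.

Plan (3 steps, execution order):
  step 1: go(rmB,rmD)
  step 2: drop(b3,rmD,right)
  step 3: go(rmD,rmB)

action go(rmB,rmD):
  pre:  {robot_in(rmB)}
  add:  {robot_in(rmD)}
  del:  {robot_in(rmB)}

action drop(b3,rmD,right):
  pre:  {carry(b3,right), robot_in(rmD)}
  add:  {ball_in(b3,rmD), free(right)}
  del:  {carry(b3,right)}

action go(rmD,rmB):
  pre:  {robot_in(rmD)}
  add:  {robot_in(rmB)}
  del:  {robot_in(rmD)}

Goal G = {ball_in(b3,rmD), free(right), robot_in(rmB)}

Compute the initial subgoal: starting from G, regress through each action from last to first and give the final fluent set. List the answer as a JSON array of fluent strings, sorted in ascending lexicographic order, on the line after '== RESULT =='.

Regress step by step:
  through step 3 (go(rmD,rmB)): drop {robot_in(rmB)}, keep {ball_in(b3,rmD), free(right)}, require {robot_in(rmD)}
    → {ball_in(b3,rmD), free(right), robot_in(rmD)}
  through step 2 (drop(b3,rmD,right)): drop {ball_in(b3,rmD), free(right)}, keep {robot_in(rmD)}, require {carry(b3,right), robot_in(rmD)}
    → {carry(b3,right), robot_in(rmD)}
  through step 1 (go(rmB,rmD)): drop {robot_in(rmD)}, keep {carry(b3,right)}, require {robot_in(rmB)}
    → {carry(b3,right), robot_in(rmB)}

== RESULT ==
["carry(b3,right)", "robot_in(rmB)"]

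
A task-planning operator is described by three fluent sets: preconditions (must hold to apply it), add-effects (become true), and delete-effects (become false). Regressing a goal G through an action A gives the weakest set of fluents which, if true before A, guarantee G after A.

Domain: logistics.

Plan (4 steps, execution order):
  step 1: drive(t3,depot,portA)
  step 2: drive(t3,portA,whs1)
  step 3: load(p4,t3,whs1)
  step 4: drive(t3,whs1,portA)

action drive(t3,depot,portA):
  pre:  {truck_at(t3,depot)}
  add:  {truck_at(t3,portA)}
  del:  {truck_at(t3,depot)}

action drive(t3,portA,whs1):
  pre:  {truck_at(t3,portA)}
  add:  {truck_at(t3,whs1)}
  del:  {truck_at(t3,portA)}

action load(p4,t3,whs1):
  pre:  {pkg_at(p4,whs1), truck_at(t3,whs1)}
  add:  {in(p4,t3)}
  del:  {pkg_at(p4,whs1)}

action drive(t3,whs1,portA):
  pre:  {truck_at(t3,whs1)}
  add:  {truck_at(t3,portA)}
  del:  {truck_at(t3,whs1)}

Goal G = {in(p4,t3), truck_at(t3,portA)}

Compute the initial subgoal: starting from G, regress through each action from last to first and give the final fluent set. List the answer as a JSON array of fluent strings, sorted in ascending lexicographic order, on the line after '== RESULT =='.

Regress step by step:
  through step 4 (drive(t3,whs1,portA)): drop {truck_at(t3,portA)}, keep {in(p4,t3)}, require {truck_at(t3,whs1)}
    → {in(p4,t3), truck_at(t3,whs1)}
  through step 3 (load(p4,t3,whs1)): drop {in(p4,t3)}, keep {truck_at(t3,whs1)}, require {pkg_at(p4,whs1), truck_at(t3,whs1)}
    → {pkg_at(p4,whs1), truck_at(t3,whs1)}
  through step 2 (drive(t3,portA,whs1)): drop {truck_at(t3,whs1)}, keep {pkg_at(p4,whs1)}, require {truck_at(t3,portA)}
    → {pkg_at(p4,whs1), truck_at(t3,portA)}
  through step 1 (drive(t3,depot,portA)): drop {truck_at(t3,portA)}, keep {pkg_at(p4,whs1)}, require {truck_at(t3,depot)}
    → {pkg_at(p4,whs1), truck_at(t3,depot)}

== RESULT ==
["pkg_at(p4,whs1)", "truck_at(t3,depot)"]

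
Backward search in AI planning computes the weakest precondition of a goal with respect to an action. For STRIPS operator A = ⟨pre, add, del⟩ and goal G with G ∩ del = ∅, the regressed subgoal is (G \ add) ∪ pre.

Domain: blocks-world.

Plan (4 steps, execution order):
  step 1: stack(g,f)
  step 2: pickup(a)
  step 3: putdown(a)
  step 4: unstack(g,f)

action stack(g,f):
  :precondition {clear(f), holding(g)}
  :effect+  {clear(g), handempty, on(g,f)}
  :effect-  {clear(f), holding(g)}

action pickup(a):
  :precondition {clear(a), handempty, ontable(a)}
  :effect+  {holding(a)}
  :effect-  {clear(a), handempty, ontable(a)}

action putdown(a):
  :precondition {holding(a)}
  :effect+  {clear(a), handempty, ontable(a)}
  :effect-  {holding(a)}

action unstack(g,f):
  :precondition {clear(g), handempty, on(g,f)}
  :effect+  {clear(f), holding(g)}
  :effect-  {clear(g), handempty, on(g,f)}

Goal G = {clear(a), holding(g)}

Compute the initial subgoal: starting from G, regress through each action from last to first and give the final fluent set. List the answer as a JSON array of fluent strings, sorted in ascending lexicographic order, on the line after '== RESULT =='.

Work backward from the goal:
  through step 4 (unstack(g,f)): drop {holding(g)}, keep {clear(a)}, require {clear(g), handempty, on(g,f)}
    → {clear(a), clear(g), handempty, on(g,f)}
  through step 3 (putdown(a)): drop {clear(a), handempty}, keep {clear(g), on(g,f)}, require {holding(a)}
    → {clear(g), holding(a), on(g,f)}
  through step 2 (pickup(a)): drop {holding(a)}, keep {clear(g), on(g,f)}, require {clear(a), handempty, ontable(a)}
    → {clear(a), clear(g), handempty, on(g,f), ontable(a)}
  through step 1 (stack(g,f)): drop {clear(g), handempty, on(g,f)}, keep {clear(a), ontable(a)}, require {clear(f), holding(g)}
    → {clear(a), clear(f), holding(g), ontable(a)}

== RESULT ==
["clear(a)", "clear(f)", "holding(g)", "ontable(a)"]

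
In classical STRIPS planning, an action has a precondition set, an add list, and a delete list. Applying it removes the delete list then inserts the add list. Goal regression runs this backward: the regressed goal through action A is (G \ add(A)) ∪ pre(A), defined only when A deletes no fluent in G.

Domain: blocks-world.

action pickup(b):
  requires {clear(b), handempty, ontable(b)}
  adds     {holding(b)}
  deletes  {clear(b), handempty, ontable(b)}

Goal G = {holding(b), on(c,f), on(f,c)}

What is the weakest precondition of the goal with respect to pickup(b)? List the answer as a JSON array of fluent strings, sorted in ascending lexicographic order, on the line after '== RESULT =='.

Compute (G \ add) ∪ pre:
  G ∩ del = {}  (empty — regression defined)
  G \ add = {holding(b), on(c,f), on(f,c)} \ {holding(b)} = {on(c,f), on(f,c)}
  ∪ pre   = {on(c,f), on(f,c)} ∪ {clear(b), handempty, ontable(b)}
          = {clear(b), handempty, on(c,f), on(f,c), ontable(b)}

== RESULT ==
["clear(b)", "handempty", "on(c,f)", "on(f,c)", "ontable(b)"]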